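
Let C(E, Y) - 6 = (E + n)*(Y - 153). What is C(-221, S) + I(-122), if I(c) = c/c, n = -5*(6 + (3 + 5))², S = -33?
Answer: 223393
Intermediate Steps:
n = -980 (n = -5*(6 + 8)² = -5*14² = -5*196 = -980)
I(c) = 1
C(E, Y) = 6 + (-980 + E)*(-153 + Y) (C(E, Y) = 6 + (E - 980)*(Y - 153) = 6 + (-980 + E)*(-153 + Y))
C(-221, S) + I(-122) = (149946 - 980*(-33) - 153*(-221) - 221*(-33)) + 1 = (149946 + 32340 + 33813 + 7293) + 1 = 223392 + 1 = 223393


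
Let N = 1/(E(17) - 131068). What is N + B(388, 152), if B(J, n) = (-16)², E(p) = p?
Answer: 33549055/131051 ≈ 256.00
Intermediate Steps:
B(J, n) = 256
N = -1/131051 (N = 1/(17 - 131068) = 1/(-131051) = -1/131051 ≈ -7.6306e-6)
N + B(388, 152) = -1/131051 + 256 = 33549055/131051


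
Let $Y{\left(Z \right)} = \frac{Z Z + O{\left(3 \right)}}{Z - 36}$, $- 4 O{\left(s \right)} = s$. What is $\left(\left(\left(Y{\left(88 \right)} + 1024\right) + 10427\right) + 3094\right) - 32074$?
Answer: $- \frac{3615059}{208} \approx -17380.0$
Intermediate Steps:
$O{\left(s \right)} = - \frac{s}{4}$
$Y{\left(Z \right)} = \frac{- \frac{3}{4} + Z^{2}}{-36 + Z}$ ($Y{\left(Z \right)} = \frac{Z Z - \frac{3}{4}}{Z - 36} = \frac{Z^{2} - \frac{3}{4}}{-36 + Z} = \frac{- \frac{3}{4} + Z^{2}}{-36 + Z}$)
$\left(\left(\left(Y{\left(88 \right)} + 1024\right) + 10427\right) + 3094\right) - 32074 = \left(\left(\left(\frac{- \frac{3}{4} + 88^{2}}{-36 + 88} + 1024\right) + 10427\right) + 3094\right) - 32074 = \left(\left(\left(\frac{- \frac{3}{4} + 7744}{52} + 1024\right) + 10427\right) + 3094\right) - 32074 = \left(\left(\left(\frac{1}{52} \cdot \frac{30973}{4} + 1024\right) + 10427\right) + 3094\right) - 32074 = \left(\left(\left(\frac{30973}{208} + 1024\right) + 10427\right) + 3094\right) - 32074 = \left(\left(\frac{243965}{208} + 10427\right) + 3094\right) - 32074 = \left(\frac{2412781}{208} + 3094\right) - 32074 = \frac{3056333}{208} - 32074 = - \frac{3615059}{208}$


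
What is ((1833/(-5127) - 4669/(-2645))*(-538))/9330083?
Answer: -148844156/1833687862405 ≈ -8.1172e-5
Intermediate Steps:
((1833/(-5127) - 4669/(-2645))*(-538))/9330083 = ((1833*(-1/5127) - 4669*(-1/2645))*(-538))*(1/9330083) = ((-611/1709 + 203/115)*(-538))*(1/9330083) = ((276662/196535)*(-538))*(1/9330083) = -148844156/196535*1/9330083 = -148844156/1833687862405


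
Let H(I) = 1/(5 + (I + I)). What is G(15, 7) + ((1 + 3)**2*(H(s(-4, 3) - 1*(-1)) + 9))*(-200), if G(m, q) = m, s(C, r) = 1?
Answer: -262265/9 ≈ -29141.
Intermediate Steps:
H(I) = 1/(5 + 2*I)
G(15, 7) + ((1 + 3)**2*(H(s(-4, 3) - 1*(-1)) + 9))*(-200) = 15 + ((1 + 3)**2*(1/(5 + 2*(1 - 1*(-1))) + 9))*(-200) = 15 + (4**2*(1/(5 + 2*(1 + 1)) + 9))*(-200) = 15 + (16*(1/(5 + 2*2) + 9))*(-200) = 15 + (16*(1/(5 + 4) + 9))*(-200) = 15 + (16*(1/9 + 9))*(-200) = 15 + (16*(82/9))*(-200) = 15 + (1312/9)*(-200) = 15 - 262400/9 = -262265/9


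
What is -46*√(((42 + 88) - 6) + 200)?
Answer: -828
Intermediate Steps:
-46*√(((42 + 88) - 6) + 200) = -46*√((130 - 6) + 200) = -46*√(124 + 200) = -46*√324 = -46*18 = -828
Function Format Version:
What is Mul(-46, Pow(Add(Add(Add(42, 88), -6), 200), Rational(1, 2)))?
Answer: -828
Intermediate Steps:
Mul(-46, Pow(Add(Add(Add(42, 88), -6), 200), Rational(1, 2))) = Mul(-46, Pow(Add(Add(130, -6), 200), Rational(1, 2))) = Mul(-46, Pow(Add(124, 200), Rational(1, 2))) = Mul(-46, Pow(324, Rational(1, 2))) = Mul(-46, 18) = -828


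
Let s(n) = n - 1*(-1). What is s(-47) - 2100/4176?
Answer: -16183/348 ≈ -46.503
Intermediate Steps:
s(n) = 1 + n (s(n) = n + 1 = 1 + n)
s(-47) - 2100/4176 = (1 - 47) - 2100/4176 = -46 - 2100*1/4176 = -46 - 175/348 = -16183/348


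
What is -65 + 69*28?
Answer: 1867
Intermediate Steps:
-65 + 69*28 = -65 + 1932 = 1867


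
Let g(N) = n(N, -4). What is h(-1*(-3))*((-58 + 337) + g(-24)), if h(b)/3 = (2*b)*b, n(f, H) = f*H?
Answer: 20250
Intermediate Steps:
n(f, H) = H*f
g(N) = -4*N
h(b) = 6*b² (h(b) = 3*((2*b)*b) = 3*(2*b²) = 6*b²)
h(-1*(-3))*((-58 + 337) + g(-24)) = (6*(-1*(-3))²)*((-58 + 337) - 4*(-24)) = (6*3²)*(279 + 96) = (6*9)*375 = 54*375 = 20250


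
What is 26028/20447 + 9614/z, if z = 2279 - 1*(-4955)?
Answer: 192432005/73956799 ≈ 2.6020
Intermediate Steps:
z = 7234 (z = 2279 + 4955 = 7234)
26028/20447 + 9614/z = 26028/20447 + 9614/7234 = 26028*(1/20447) + 9614*(1/7234) = 26028/20447 + 4807/3617 = 192432005/73956799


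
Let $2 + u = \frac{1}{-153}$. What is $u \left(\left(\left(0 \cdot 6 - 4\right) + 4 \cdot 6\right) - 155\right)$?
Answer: $\frac{4605}{17} \approx 270.88$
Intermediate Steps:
$u = - \frac{307}{153}$ ($u = -2 + \frac{1}{-153} = -2 - \frac{1}{153} = - \frac{307}{153} \approx -2.0065$)
$u \left(\left(\left(0 \cdot 6 - 4\right) + 4 \cdot 6\right) - 155\right) = - \frac{307 \left(\left(\left(0 \cdot 6 - 4\right) + 4 \cdot 6\right) - 155\right)}{153} = - \frac{307 \left(\left(\left(0 - 4\right) + 24\right) - 155\right)}{153} = - \frac{307 \left(\left(-4 + 24\right) - 155\right)}{153} = - \frac{307 \left(20 - 155\right)}{153} = \left(- \frac{307}{153}\right) \left(-135\right) = \frac{4605}{17}$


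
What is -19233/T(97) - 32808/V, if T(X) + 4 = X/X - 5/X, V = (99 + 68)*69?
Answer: 7162536385/1136936 ≈ 6299.9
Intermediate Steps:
V = 11523 (V = 167*69 = 11523)
T(X) = -3 - 5/X (T(X) = -4 + (X/X - 5/X) = -4 + (1 - 5/X) = -3 - 5/X)
-19233/T(97) - 32808/V = -19233/(-3 - 5/97) - 32808/11523 = -19233/(-3 - 5*1/97) - 32808*1/11523 = -19233/(-3 - 5/97) - 10936/3841 = -19233/(-296/97) - 10936/3841 = -19233*(-97/296) - 10936/3841 = 1865601/296 - 10936/3841 = 7162536385/1136936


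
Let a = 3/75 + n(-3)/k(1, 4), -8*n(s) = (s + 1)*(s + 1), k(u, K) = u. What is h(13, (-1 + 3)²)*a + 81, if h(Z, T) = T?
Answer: 1979/25 ≈ 79.160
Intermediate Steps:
n(s) = -(1 + s)²/8 (n(s) = -(s + 1)*(s + 1)/8 = -(1 + s)*(1 + s)/8 = -(1 + s)²/8)
a = -23/50 (a = 3/75 - (1 - 3)²/8/1 = 3*(1/75) - ⅛*(-2)²*1 = 1/25 - ⅛*4*1 = 1/25 - ½*1 = 1/25 - ½ = -23/50 ≈ -0.46000)
h(13, (-1 + 3)²)*a + 81 = (-1 + 3)²*(-23/50) + 81 = 2²*(-23/50) + 81 = 4*(-23/50) + 81 = -46/25 + 81 = 1979/25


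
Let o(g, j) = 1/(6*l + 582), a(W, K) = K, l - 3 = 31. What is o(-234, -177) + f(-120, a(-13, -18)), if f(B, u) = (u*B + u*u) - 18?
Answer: 1938277/786 ≈ 2466.0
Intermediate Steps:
l = 34 (l = 3 + 31 = 34)
f(B, u) = -18 + u² + B*u (f(B, u) = (B*u + u²) - 18 = (u² + B*u) - 18 = -18 + u² + B*u)
o(g, j) = 1/786 (o(g, j) = 1/(6*34 + 582) = 1/(204 + 582) = 1/786)
o(-234, -177) + f(-120, a(-13, -18)) = 1/786 + (-18 + (-18)² - 120*(-18)) = 1/786 + (-18 + 324 + 2160) = 1/786 + 2466 = 1938277/786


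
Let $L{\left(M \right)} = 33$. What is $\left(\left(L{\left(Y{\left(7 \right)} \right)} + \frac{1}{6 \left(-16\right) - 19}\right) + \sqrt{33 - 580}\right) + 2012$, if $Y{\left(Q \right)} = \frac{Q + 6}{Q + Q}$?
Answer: $\frac{235174}{115} + i \sqrt{547} \approx 2045.0 + 23.388 i$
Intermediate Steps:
$Y{\left(Q \right)} = \frac{6 + Q}{2 Q}$
$\left(\left(L{\left(Y{\left(7 \right)} \right)} + \frac{1}{6 \left(-16\right) - 19}\right) + \sqrt{33 - 580}\right) + 2012 = \left(\left(33 + \frac{1}{6 \left(-16\right) - 19}\right) + \sqrt{33 - 580}\right) + 2012 = \left(\left(33 + \frac{1}{-96 - 19}\right) + \sqrt{-547}\right) + 2012 = \left(\left(33 + \frac{1}{-115}\right) + i \sqrt{547}\right) + 2012 = \left(\left(33 - \frac{1}{115}\right) + i \sqrt{547}\right) + 2012 = \left(\frac{3794}{115} + i \sqrt{547}\right) + 2012 = \frac{235174}{115} + i \sqrt{547}$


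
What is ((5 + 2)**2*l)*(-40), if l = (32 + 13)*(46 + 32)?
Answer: -6879600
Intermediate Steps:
l = 3510 (l = 45*78 = 3510)
((5 + 2)**2*l)*(-40) = ((5 + 2)**2*3510)*(-40) = (7**2*3510)*(-40) = (49*3510)*(-40) = 171990*(-40) = -6879600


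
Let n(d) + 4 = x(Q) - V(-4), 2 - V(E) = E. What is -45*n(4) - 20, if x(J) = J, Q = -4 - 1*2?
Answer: 700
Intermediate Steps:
V(E) = 2 - E
Q = -6 (Q = -4 - 2 = -6)
n(d) = -16 (n(d) = -4 + (-6 - (2 - 1*(-4))) = -4 + (-6 - (2 + 4)) = -4 + (-6 - 1*6) = -4 + (-6 - 6) = -4 - 12 = -16)
-45*n(4) - 20 = -45*(-16) - 20 = 720 - 20 = 700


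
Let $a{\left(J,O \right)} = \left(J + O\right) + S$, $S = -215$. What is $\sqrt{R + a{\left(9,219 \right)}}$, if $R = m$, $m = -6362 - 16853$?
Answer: $3 i \sqrt{2578} \approx 152.32 i$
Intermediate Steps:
$m = -23215$ ($m = -6362 - 16853 = -23215$)
$R = -23215$
$a{\left(J,O \right)} = -215 + J + O$ ($a{\left(J,O \right)} = \left(J + O\right) - 215 = -215 + J + O$)
$\sqrt{R + a{\left(9,219 \right)}} = \sqrt{-23215 + \left(-215 + 9 + 219\right)} = \sqrt{-23215 + 13} = \sqrt{-23202} = 3 i \sqrt{2578}$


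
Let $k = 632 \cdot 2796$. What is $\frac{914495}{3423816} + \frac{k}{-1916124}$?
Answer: $- \frac{358153630781}{546704667432} \approx -0.65511$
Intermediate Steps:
$k = 1767072$
$\frac{914495}{3423816} + \frac{k}{-1916124} = \frac{914495}{3423816} + \frac{1767072}{-1916124} = 914495 \cdot \frac{1}{3423816} + 1767072 \left(- \frac{1}{1916124}\right) = \frac{914495}{3423816} - \frac{147256}{159677} = - \frac{358153630781}{546704667432}$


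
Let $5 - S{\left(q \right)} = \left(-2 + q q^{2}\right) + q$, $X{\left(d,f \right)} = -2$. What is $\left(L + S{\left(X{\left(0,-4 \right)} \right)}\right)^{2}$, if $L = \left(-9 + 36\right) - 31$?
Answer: $169$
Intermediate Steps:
$L = -4$ ($L = 27 - 31 = -4$)
$S{\left(q \right)} = 7 - q - q^{3}$ ($S{\left(q \right)} = 5 - \left(\left(-2 + q q^{2}\right) + q\right) = 5 - \left(\left(-2 + q^{3}\right) + q\right) = 5 - \left(-2 + q + q^{3}\right) = 7 - q - q^{3}$)
$\left(L + S{\left(X{\left(0,-4 \right)} \right)}\right)^{2} = \left(-4 - -17\right)^{2} = \left(-4 + \left(7 + 2 - -8\right)\right)^{2} = \left(-4 + \left(7 + 2 + 8\right)\right)^{2} = \left(-4 + 17\right)^{2} = 13^{2} = 169$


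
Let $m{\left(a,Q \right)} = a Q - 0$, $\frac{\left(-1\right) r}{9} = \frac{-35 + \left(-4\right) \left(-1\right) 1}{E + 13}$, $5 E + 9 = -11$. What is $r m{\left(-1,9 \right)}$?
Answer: $-279$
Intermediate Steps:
$E = -4$ ($E = - \frac{9}{5} + \frac{1}{5} \left(-11\right) = - \frac{9}{5} - \frac{11}{5} = -4$)
$r = 31$ ($r = - 9 \frac{-35 + \left(-4\right) \left(-1\right) 1}{-4 + 13} = - 9 \frac{-35 + 4 \cdot 1}{9} = - 9 \left(-35 + 4\right) \frac{1}{9} = - 9 \left(\left(-31\right) \frac{1}{9}\right) = \left(-9\right) \left(- \frac{31}{9}\right) = 31$)
$m{\left(a,Q \right)} = Q a$ ($m{\left(a,Q \right)} = Q a + 0 = Q a$)
$r m{\left(-1,9 \right)} = 31 \cdot 9 \left(-1\right) = 31 \left(-9\right) = -279$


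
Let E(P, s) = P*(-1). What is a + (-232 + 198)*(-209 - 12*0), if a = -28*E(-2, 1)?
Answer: 7050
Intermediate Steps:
E(P, s) = -P
a = -56 (a = -(-28)*(-2) = -28*2 = -56)
a + (-232 + 198)*(-209 - 12*0) = -56 + (-232 + 198)*(-209 - 12*0) = -56 - 34*(-209 + 0) = -56 - 34*(-209) = -56 + 7106 = 7050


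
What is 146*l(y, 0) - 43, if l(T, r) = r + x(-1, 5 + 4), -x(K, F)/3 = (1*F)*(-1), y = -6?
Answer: 3899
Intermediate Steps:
x(K, F) = 3*F (x(K, F) = -3*1*F*(-1) = -3*F*(-1) = -(-3)*F = 3*F)
l(T, r) = 27 + r (l(T, r) = r + 3*(5 + 4) = r + 3*9 = r + 27 = 27 + r)
146*l(y, 0) - 43 = 146*(27 + 0) - 43 = 146*27 - 43 = 3942 - 43 = 3899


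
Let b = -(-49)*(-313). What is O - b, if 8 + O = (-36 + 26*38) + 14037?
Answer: 30318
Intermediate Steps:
b = -15337 (b = -49*313 = -15337)
O = 14981 (O = -8 + ((-36 + 26*38) + 14037) = -8 + ((-36 + 988) + 14037) = -8 + (952 + 14037) = -8 + 14989 = 14981)
O - b = 14981 - 1*(-15337) = 14981 + 15337 = 30318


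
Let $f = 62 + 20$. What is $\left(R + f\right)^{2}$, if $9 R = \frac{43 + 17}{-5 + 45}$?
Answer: $\frac{243049}{36} \approx 6751.4$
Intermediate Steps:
$f = 82$
$R = \frac{1}{6}$ ($R = \frac{\left(43 + 17\right) \frac{1}{-5 + 45}}{9} = \frac{60 \cdot \frac{1}{40}}{9} = \frac{1}{9} \cdot \frac{3}{2} = \frac{1}{6} \approx 0.16667$)
$\left(R + f\right)^{2} = \left(\frac{1}{6} + 82\right)^{2} = \left(\frac{493}{6}\right)^{2} = \frac{243049}{36}$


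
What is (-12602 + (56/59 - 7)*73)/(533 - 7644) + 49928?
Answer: 20948012051/419549 ≈ 49930.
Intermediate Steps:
(-12602 + (56/59 - 7)*73)/(533 - 7644) + 49928 = (-12602 + (56*(1/59) - 7)*73)/(-7111) + 49928 = (-12602 + (56/59 - 7)*73)*(-1/7111) + 49928 = (-12602 - 357/59*73)*(-1/7111) + 49928 = (-12602 - 26061/59)*(-1/7111) + 49928 = -769579/59*(-1/7111) + 49928 = 769579/419549 + 49928 = 20948012051/419549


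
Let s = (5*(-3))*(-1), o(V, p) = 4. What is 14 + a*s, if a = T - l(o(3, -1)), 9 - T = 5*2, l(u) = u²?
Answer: -241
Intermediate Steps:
s = 15 (s = -15*(-1) = 15)
T = -1 (T = 9 - 5*2 = 9 - 1*10 = 9 - 10 = -1)
a = -17 (a = -1 - 1*4² = -1 - 1*16 = -1 - 16 = -17)
14 + a*s = 14 - 17*15 = 14 - 255 = -241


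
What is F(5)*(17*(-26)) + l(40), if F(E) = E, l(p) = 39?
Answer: -2171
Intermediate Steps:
F(5)*(17*(-26)) + l(40) = 5*(17*(-26)) + 39 = 5*(-442) + 39 = -2210 + 39 = -2171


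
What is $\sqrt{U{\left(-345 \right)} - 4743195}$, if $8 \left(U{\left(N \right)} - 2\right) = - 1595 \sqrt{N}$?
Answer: $\frac{\sqrt{-75891088 - 3190 i \sqrt{345}}}{4} \approx 0.85019 - 2177.9 i$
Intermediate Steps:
$U{\left(N \right)} = 2 - \frac{1595 \sqrt{N}}{8}$ ($U{\left(N \right)} = 2 + \frac{\left(-1595\right) \sqrt{N}}{8} = 2 - \frac{1595 \sqrt{N}}{8}$)
$\sqrt{U{\left(-345 \right)} - 4743195} = \sqrt{\left(2 - \frac{1595 \sqrt{-345}}{8}\right) - 4743195} = \sqrt{\left(2 - \frac{1595 i \sqrt{345}}{8}\right) - 4743195} = \sqrt{-4743193 - \frac{1595 i \sqrt{345}}{8}}$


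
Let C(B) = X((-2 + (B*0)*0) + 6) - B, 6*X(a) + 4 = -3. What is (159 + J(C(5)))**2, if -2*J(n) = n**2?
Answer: 101586241/5184 ≈ 19596.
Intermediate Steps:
X(a) = -7/6 (X(a) = -2/3 + (1/6)*(-3) = -2/3 - 1/2 = -7/6)
C(B) = -7/6 - B
J(n) = -n**2/2
(159 + J(C(5)))**2 = (159 - (-7/6 - 1*5)**2/2)**2 = (159 - (-7/6 - 5)**2/2)**2 = (159 - (-37/6)**2/2)**2 = (159 - 1/2*1369/36)**2 = (159 - 1369/72)**2 = (10079/72)**2 = 101586241/5184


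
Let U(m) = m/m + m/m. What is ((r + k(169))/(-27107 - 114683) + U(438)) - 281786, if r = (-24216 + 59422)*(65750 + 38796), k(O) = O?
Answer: -8726960001/28358 ≈ -3.0774e+5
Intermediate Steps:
r = 3680646476 (r = 35206*104546 = 3680646476)
U(m) = 2 (U(m) = 1 + 1 = 2)
((r + k(169))/(-27107 - 114683) + U(438)) - 281786 = ((3680646476 + 169)/(-27107 - 114683) + 2) - 281786 = (3680646645/(-141790) + 2) - 281786 = (3680646645*(-1/141790) + 2) - 281786 = (-736129329/28358 + 2) - 281786 = -736072613/28358 - 281786 = -8726960001/28358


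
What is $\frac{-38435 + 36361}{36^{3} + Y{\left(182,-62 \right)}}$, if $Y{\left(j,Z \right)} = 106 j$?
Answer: $- \frac{1037}{32974} \approx -0.031449$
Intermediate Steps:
$\frac{-38435 + 36361}{36^{3} + Y{\left(182,-62 \right)}} = \frac{-38435 + 36361}{36^{3} + 106 \cdot 182} = - \frac{2074}{46656 + 19292} = - \frac{2074}{65948} = \left(-2074\right) \frac{1}{65948} = - \frac{1037}{32974}$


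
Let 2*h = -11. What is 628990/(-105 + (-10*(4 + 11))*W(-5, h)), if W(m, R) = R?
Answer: 62899/72 ≈ 873.60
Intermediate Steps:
h = -11/2 (h = (½)*(-11) = -11/2 ≈ -5.5000)
628990/(-105 + (-10*(4 + 11))*W(-5, h)) = 628990/(-105 - 10*(4 + 11)*(-11/2)) = 628990/(-105 - 10*15*(-11/2)) = 628990/(-105 - 150*(-11/2)) = 628990/(-105 + 825) = 628990/720 = 628990*(1/720) = 62899/72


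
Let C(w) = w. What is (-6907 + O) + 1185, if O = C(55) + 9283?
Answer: 3616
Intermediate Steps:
O = 9338 (O = 55 + 9283 = 9338)
(-6907 + O) + 1185 = (-6907 + 9338) + 1185 = 2431 + 1185 = 3616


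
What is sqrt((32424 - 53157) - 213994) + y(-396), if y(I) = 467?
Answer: 467 + I*sqrt(234727) ≈ 467.0 + 484.49*I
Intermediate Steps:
sqrt((32424 - 53157) - 213994) + y(-396) = sqrt((32424 - 53157) - 213994) + 467 = sqrt(-20733 - 213994) + 467 = sqrt(-234727) + 467 = I*sqrt(234727) + 467 = 467 + I*sqrt(234727)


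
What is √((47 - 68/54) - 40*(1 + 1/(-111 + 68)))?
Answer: √999105/387 ≈ 2.5828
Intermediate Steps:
√((47 - 68/54) - 40*(1 + 1/(-111 + 68))) = √((47 + (1/54)*(-68)) - 40*(1 + 1/(-43))) = √((47 - 34/27) - 40*(1 - 1/43)) = √(1235/27 - 40*42/43) = √(1235/27 - 1680/43) = √(7745/1161) = √999105/387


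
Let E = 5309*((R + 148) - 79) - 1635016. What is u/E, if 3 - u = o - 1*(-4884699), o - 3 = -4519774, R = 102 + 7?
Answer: 364925/690014 ≈ 0.52887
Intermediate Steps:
R = 109
o = -4519771 (o = 3 - 4519774 = -4519771)
u = -364925 (u = 3 - (-4519771 - 1*(-4884699)) = 3 - (-4519771 + 4884699) = 3 - 1*364928 = 3 - 364928 = -364925)
E = -690014 (E = 5309*((109 + 148) - 79) - 1635016 = 5309*(257 - 79) - 1635016 = 5309*178 - 1635016 = 945002 - 1635016 = -690014)
u/E = -364925/(-690014) = -364925*(-1/690014) = 364925/690014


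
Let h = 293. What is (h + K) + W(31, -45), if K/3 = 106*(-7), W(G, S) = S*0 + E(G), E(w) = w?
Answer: -1902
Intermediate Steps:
W(G, S) = G (W(G, S) = S*0 + G = 0 + G = G)
K = -2226 (K = 3*(106*(-7)) = 3*(-742) = -2226)
(h + K) + W(31, -45) = (293 - 2226) + 31 = -1933 + 31 = -1902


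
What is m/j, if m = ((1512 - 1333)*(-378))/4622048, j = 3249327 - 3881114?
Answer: 33831/1460074919888 ≈ 2.3171e-8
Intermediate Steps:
j = -631787
m = -33831/2311024 (m = (179*(-378))*(1/4622048) = -67662*1/4622048 = -33831/2311024 ≈ -0.014639)
m/j = -33831/2311024/(-631787) = -33831/2311024*(-1/631787) = 33831/1460074919888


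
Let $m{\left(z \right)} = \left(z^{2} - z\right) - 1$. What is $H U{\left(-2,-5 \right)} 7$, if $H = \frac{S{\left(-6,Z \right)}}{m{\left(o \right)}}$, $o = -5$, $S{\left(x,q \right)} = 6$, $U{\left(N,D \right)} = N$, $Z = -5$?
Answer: $- \frac{84}{29} \approx -2.8966$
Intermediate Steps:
$m{\left(z \right)} = -1 + z^{2} - z$
$H = \frac{6}{29}$ ($H = \frac{6}{-1 + \left(-5\right)^{2} - -5} = \frac{6}{-1 + 25 + 5} = \frac{6}{29} \approx 0.2069$)
$H U{\left(-2,-5 \right)} 7 = \frac{6}{29} \left(-2\right) 7 = \left(- \frac{12}{29}\right) 7 = - \frac{84}{29}$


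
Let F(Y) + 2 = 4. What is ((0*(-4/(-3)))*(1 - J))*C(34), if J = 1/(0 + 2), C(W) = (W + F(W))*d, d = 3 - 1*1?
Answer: 0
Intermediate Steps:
F(Y) = 2 (F(Y) = -2 + 4 = 2)
d = 2 (d = 3 - 1 = 2)
C(W) = 4 + 2*W (C(W) = (W + 2)*2 = (2 + W)*2 = 4 + 2*W)
J = 1/2 ≈ 0.50000
((0*(-4/(-3)))*(1 - J))*C(34) = ((0*(-4/(-3)))*(1 - 1*1/2))*(4 + 2*34) = ((0*(-4*(-1/3)))*(1 - 1/2))*(4 + 68) = ((0*(4/3))*(1/2))*72 = (0*(1/2))*72 = 0*72 = 0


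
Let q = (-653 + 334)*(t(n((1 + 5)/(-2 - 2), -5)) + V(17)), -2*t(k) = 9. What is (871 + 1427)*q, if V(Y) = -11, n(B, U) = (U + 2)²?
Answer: 11362461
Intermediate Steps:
n(B, U) = (2 + U)²
t(k) = -9/2 (t(k) = -½*9 = -9/2)
q = 9889/2 (q = (-653 + 334)*(-9/2 - 11) = -319*(-31/2) = 9889/2 ≈ 4944.5)
(871 + 1427)*q = (871 + 1427)*(9889/2) = 2298*(9889/2) = 11362461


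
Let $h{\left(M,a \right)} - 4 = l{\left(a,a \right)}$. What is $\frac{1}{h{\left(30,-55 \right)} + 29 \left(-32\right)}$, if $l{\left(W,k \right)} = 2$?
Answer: $- \frac{1}{922} \approx -0.0010846$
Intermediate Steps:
$h{\left(M,a \right)} = 6$ ($h{\left(M,a \right)} = 4 + 2 = 6$)
$\frac{1}{h{\left(30,-55 \right)} + 29 \left(-32\right)} = \frac{1}{6 + 29 \left(-32\right)} = \frac{1}{6 - 928} = \frac{1}{-922} = - \frac{1}{922}$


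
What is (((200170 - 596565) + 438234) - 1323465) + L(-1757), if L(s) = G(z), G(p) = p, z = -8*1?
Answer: -1281634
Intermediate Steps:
z = -8
L(s) = -8
(((200170 - 596565) + 438234) - 1323465) + L(-1757) = (((200170 - 596565) + 438234) - 1323465) - 8 = ((-396395 + 438234) - 1323465) - 8 = (41839 - 1323465) - 8 = -1281626 - 8 = -1281634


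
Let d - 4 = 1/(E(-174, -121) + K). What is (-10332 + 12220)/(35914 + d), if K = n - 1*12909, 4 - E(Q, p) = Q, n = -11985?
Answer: 46663808/887749287 ≈ 0.052564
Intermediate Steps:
E(Q, p) = 4 - Q
K = -24894 (K = -11985 - 1*12909 = -11985 - 12909 = -24894)
d = 98863/24716 (d = 4 + 1/((4 - 1*(-174)) - 24894) = 4 + 1/((4 + 174) - 24894) = 4 + 1/(178 - 24894) = 4 + 1/(-24716) = 4 - 1/24716 = 98863/24716 ≈ 4.0000)
(-10332 + 12220)/(35914 + d) = (-10332 + 12220)/(35914 + 98863/24716) = 1888/(887749287/24716) = 1888*(24716/887749287) = 46663808/887749287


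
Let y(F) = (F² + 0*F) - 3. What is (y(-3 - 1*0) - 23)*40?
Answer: -680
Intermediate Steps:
y(F) = -3 + F² (y(F) = (F² + 0) - 3 = F² - 3 = -3 + F²)
(y(-3 - 1*0) - 23)*40 = ((-3 + (-3 - 1*0)²) - 23)*40 = ((-3 + (-3 + 0)²) - 23)*40 = ((-3 + (-3)²) - 23)*40 = ((-3 + 9) - 23)*40 = (6 - 23)*40 = -17*40 = -680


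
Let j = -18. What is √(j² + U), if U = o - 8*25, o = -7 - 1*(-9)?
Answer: 3*√14 ≈ 11.225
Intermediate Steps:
o = 2 (o = -7 + 9 = 2)
U = -198 (U = 2 - 8*25 = 2 - 200 = -198)
√(j² + U) = √((-18)² - 198) = √(324 - 198) = √126 = 3*√14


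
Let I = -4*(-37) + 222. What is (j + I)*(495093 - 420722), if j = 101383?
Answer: 7567472363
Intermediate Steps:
I = 370 (I = 148 + 222 = 370)
(j + I)*(495093 - 420722) = (101383 + 370)*(495093 - 420722) = 101753*74371 = 7567472363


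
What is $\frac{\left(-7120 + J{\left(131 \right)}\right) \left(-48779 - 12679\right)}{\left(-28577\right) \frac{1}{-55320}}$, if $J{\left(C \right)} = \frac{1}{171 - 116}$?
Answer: $\frac{266276085807888}{314347} \approx 8.4708 \cdot 10^{8}$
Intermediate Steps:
$J{\left(C \right)} = \frac{1}{55}$
$\frac{\left(-7120 + J{\left(131 \right)}\right) \left(-48779 - 12679\right)}{\left(-28577\right) \frac{1}{-55320}} = \frac{\left(-7120 + \frac{1}{55}\right) \left(-48779 - 12679\right)}{\left(-28577\right) \frac{1}{-55320}} = \frac{\left(- \frac{391599}{55}\right) \left(-61458\right)}{\left(-28577\right) \left(- \frac{1}{55320}\right)} = \frac{24066891342}{55 \cdot \frac{28577}{55320}} = \frac{24066891342}{55} \cdot \frac{55320}{28577} = \frac{266276085807888}{314347}$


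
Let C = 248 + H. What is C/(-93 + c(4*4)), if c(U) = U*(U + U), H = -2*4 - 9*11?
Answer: 141/419 ≈ 0.33652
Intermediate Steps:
H = -107 (H = -8 - 99 = -107)
c(U) = 2*U² (c(U) = U*(2*U) = 2*U²)
C = 141 (C = 248 - 107 = 141)
C/(-93 + c(4*4)) = 141/(-93 + 2*(4*4)²) = 141/(-93 + 2*16²) = 141/(-93 + 2*256) = 141/(-93 + 512) = 141/419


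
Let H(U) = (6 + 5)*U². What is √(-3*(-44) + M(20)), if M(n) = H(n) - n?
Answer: 4*√282 ≈ 67.171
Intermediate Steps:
H(U) = 11*U²
M(n) = -n + 11*n² (M(n) = 11*n² - n = -n + 11*n²)
√(-3*(-44) + M(20)) = √(-3*(-44) + 20*(-1 + 11*20)) = √(132 + 20*(-1 + 220)) = √(132 + 20*219) = √(132 + 4380) = √4512 = 4*√282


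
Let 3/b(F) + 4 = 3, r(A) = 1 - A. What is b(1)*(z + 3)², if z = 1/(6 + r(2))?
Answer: -768/25 ≈ -30.720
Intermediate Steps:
b(F) = -3 (b(F) = 3/(-4 + 3) = 3/(-1) = 3*(-1) = -3)
z = ⅕ (z = 1/(6 + (1 - 1*2)) = 1/(6 + (1 - 2)) = 1/(6 - 1) = 1/5 = ⅕ ≈ 0.20000)
b(1)*(z + 3)² = -3*(⅕ + 3)² = -3*(16/5)² = -3*256/25 = -768/25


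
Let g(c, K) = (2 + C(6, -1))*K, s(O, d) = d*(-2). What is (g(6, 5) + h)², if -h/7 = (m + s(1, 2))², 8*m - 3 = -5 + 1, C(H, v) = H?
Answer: 25633969/4096 ≈ 6258.3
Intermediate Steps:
m = -⅛ (m = 3/8 + (-5 + 1)/8 = 3/8 + (⅛)*(-4) = 3/8 - ½ = -⅛ ≈ -0.12500)
s(O, d) = -2*d
g(c, K) = 8*K (g(c, K) = (2 + 6)*K = 8*K)
h = -7623/64 (h = -7*(-⅛ - 2*2)² = -7*(-⅛ - 4)² = -7*(-33/8)² = -7*1089/64 = -7623/64 ≈ -119.11)
(g(6, 5) + h)² = (8*5 - 7623/64)² = (40 - 7623/64)² = (-5063/64)² = 25633969/4096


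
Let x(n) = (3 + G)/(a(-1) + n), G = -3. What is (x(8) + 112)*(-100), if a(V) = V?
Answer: -11200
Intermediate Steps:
x(n) = 0 (x(n) = (3 - 3)/(-1 + n) = 0/(-1 + n) = 0)
(x(8) + 112)*(-100) = (0 + 112)*(-100) = 112*(-100) = -11200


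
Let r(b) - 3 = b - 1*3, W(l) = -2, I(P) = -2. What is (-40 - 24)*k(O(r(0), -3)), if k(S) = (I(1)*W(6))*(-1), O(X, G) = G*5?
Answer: 256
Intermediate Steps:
r(b) = b (r(b) = 3 + (b - 1*3) = 3 + (b - 3) = 3 + (-3 + b) = b)
O(X, G) = 5*G
k(S) = -4 (k(S) = -2*(-2)*(-1) = 4*(-1) = -4)
(-40 - 24)*k(O(r(0), -3)) = (-40 - 24)*(-4) = -64*(-4) = 256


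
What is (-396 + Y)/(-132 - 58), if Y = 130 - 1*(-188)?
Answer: 39/95 ≈ 0.41053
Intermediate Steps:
Y = 318 (Y = 130 + 188 = 318)
(-396 + Y)/(-132 - 58) = (-396 + 318)/(-132 - 58) = -78/(-190) = -78*(-1/190) = 39/95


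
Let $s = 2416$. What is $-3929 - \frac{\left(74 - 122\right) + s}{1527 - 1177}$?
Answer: $- \frac{688759}{175} \approx -3935.8$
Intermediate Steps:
$-3929 - \frac{\left(74 - 122\right) + s}{1527 - 1177} = -3929 - \frac{\left(74 - 122\right) + 2416}{1527 - 1177} = -3929 - \frac{-48 + 2416}{350} = -3929 - 2368 \cdot \frac{1}{350} = -3929 - \frac{1184}{175} = - \frac{688759}{175}$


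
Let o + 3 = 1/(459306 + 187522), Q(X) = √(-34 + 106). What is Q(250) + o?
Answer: -1940483/646828 + 6*√2 ≈ 5.4853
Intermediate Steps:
Q(X) = 6*√2 (Q(X) = √72 = 6*√2)
o = -1940483/646828 (o = -3 + 1/(459306 + 187522) = -3 + 1/646828 = -1940483/646828 ≈ -3.0000)
Q(250) + o = 6*√2 - 1940483/646828 = -1940483/646828 + 6*√2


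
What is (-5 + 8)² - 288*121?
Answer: -34839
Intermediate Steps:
(-5 + 8)² - 288*121 = 3² - 34848 = 9 - 34848 = -34839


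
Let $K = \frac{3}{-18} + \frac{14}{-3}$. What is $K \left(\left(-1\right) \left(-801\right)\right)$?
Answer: $- \frac{7743}{2} \approx -3871.5$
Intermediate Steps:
$K = - \frac{29}{6}$ ($K = 3 \left(- \frac{1}{18}\right) + 14 \left(- \frac{1}{3}\right) = - \frac{1}{6} - \frac{14}{3} = - \frac{29}{6} \approx -4.8333$)
$K \left(\left(-1\right) \left(-801\right)\right) = - \frac{29 \left(\left(-1\right) \left(-801\right)\right)}{6} = \left(- \frac{29}{6}\right) 801 = - \frac{7743}{2}$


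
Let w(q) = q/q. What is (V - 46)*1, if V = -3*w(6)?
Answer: -49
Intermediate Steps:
w(q) = 1
V = -3 (V = -3*1 = -3)
(V - 46)*1 = (-3 - 46)*1 = -49*1 = -49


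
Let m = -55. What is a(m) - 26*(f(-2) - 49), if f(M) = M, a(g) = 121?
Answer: 1447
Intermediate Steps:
a(m) - 26*(f(-2) - 49) = 121 - 26*(-2 - 49) = 121 - 26*(-51) = 121 + 1326 = 1447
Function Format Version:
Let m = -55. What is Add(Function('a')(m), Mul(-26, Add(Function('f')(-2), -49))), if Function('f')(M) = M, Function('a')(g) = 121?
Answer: 1447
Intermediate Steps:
Add(Function('a')(m), Mul(-26, Add(Function('f')(-2), -49))) = Add(121, Mul(-26, Add(-2, -49))) = Add(121, Mul(-26, -51)) = Add(121, 1326) = 1447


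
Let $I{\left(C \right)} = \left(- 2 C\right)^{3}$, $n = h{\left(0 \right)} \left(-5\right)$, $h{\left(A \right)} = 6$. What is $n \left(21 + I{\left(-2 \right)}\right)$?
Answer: $-2550$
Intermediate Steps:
$n = -30$ ($n = 6 \left(-5\right) = -30$)
$I{\left(C \right)} = - 8 C^{3}$
$n \left(21 + I{\left(-2 \right)}\right) = - 30 \left(21 - 8 \left(-2\right)^{3}\right) = - 30 \left(21 - -64\right) = - 30 \left(21 + 64\right) = \left(-30\right) 85 = -2550$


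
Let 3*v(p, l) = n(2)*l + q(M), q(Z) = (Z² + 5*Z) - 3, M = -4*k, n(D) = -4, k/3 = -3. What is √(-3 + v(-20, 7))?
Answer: 2*√1077/3 ≈ 21.878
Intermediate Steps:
k = -9 (k = 3*(-3) = -9)
M = 36 (M = -4*(-9) = 36)
q(Z) = -3 + Z² + 5*Z
v(p, l) = 491 - 4*l/3 (v(p, l) = (-4*l + (-3 + 36² + 5*36))/3 = (-4*l + (-3 + 1296 + 180))/3 = (-4*l + 1473)/3 = (1473 - 4*l)/3 = 491 - 4*l/3)
√(-3 + v(-20, 7)) = √(-3 + (491 - 4/3*7)) = √(-3 + (491 - 28/3)) = √(-3 + 1445/3) = √(1436/3) = 2*√1077/3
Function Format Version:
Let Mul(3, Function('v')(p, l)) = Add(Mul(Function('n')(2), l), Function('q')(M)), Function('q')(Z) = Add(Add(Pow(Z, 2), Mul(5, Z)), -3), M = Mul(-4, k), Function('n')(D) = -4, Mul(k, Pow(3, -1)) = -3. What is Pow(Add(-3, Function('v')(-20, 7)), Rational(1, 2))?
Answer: Mul(Rational(2, 3), Pow(1077, Rational(1, 2))) ≈ 21.878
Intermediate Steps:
k = -9 (k = Mul(3, -3) = -9)
M = 36 (M = Mul(-4, -9) = 36)
Function('q')(Z) = Add(-3, Pow(Z, 2), Mul(5, Z))
Function('v')(p, l) = Add(491, Mul(Rational(-4, 3), l)) (Function('v')(p, l) = Mul(Rational(1, 3), Add(Mul(-4, l), Add(-3, Pow(36, 2), Mul(5, 36)))) = Mul(Rational(1, 3), Add(Mul(-4, l), Add(-3, 1296, 180))) = Mul(Rational(1, 3), Add(Mul(-4, l), 1473)) = Mul(Rational(1, 3), Add(1473, Mul(-4, l))) = Add(491, Mul(Rational(-4, 3), l)))
Pow(Add(-3, Function('v')(-20, 7)), Rational(1, 2)) = Pow(Add(-3, Add(491, Mul(Rational(-4, 3), 7))), Rational(1, 2)) = Pow(Add(-3, Add(491, Rational(-28, 3))), Rational(1, 2)) = Pow(Add(-3, Rational(1445, 3)), Rational(1, 2)) = Pow(Rational(1436, 3), Rational(1, 2)) = Mul(Rational(2, 3), Pow(1077, Rational(1, 2)))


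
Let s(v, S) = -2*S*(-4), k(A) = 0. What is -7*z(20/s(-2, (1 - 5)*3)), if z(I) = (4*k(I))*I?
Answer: 0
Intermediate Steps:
s(v, S) = 8*S
z(I) = 0 (z(I) = (4*0)*I = 0*I = 0)
-7*z(20/s(-2, (1 - 5)*3)) = -7*0 = 0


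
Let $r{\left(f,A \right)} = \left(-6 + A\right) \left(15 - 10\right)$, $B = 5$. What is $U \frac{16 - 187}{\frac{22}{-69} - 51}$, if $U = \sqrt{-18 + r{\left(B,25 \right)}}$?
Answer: $\frac{11799 \sqrt{77}}{3541} \approx 29.239$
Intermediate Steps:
$r{\left(f,A \right)} = -30 + 5 A$ ($r{\left(f,A \right)} = \left(-6 + A\right) 5 = -30 + 5 A$)
$U = \sqrt{77}$ ($U = \sqrt{-18 + \left(-30 + 5 \cdot 25\right)} = \sqrt{-18 + \left(-30 + 125\right)} = \sqrt{-18 + 95} = \sqrt{77} \approx 8.775$)
$U \frac{16 - 187}{\frac{22}{-69} - 51} = \sqrt{77} \frac{16 - 187}{\frac{22}{-69} - 51} = \sqrt{77} \left(- \frac{171}{22 \left(- \frac{1}{69}\right) - 51}\right) = \sqrt{77} \left(- \frac{171}{- \frac{22}{69} - 51}\right) = \sqrt{77} \left(- \frac{171}{- \frac{3541}{69}}\right) = \sqrt{77} \left(\left(-171\right) \left(- \frac{69}{3541}\right)\right) = \sqrt{77} \cdot \frac{11799}{3541} = \frac{11799 \sqrt{77}}{3541}$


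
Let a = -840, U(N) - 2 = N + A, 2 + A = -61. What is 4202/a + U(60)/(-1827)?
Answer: -182767/36540 ≈ -5.0018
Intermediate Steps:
A = -63 (A = -2 - 61 = -63)
U(N) = -61 + N (U(N) = 2 + (N - 63) = 2 + (-63 + N) = -61 + N)
4202/a + U(60)/(-1827) = 4202/(-840) + (-61 + 60)/(-1827) = 4202*(-1/840) - 1*(-1/1827) = -2101/420 + 1/1827 = -182767/36540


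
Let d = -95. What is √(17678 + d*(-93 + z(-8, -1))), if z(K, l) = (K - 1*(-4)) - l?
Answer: √26798 ≈ 163.70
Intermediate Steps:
z(K, l) = 4 + K - l (z(K, l) = (K + 4) - l = (4 + K) - l = 4 + K - l)
√(17678 + d*(-93 + z(-8, -1))) = √(17678 - 95*(-93 + (4 - 8 - 1*(-1)))) = √(17678 - 95*(-93 + (4 - 8 + 1))) = √(17678 - 95*(-93 - 3)) = √(17678 - 95*(-96)) = √(17678 + 9120) = √26798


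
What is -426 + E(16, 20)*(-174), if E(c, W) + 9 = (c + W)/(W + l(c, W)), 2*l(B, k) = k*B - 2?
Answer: 197796/179 ≈ 1105.0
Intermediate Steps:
l(B, k) = -1 + B*k/2 (l(B, k) = (k*B - 2)/2 = (B*k - 2)/2 = (-2 + B*k)/2 = -1 + B*k/2)
E(c, W) = -9 + (W + c)/(-1 + W + W*c/2) (E(c, W) = -9 + (c + W)/(W + (-1 + c*W/2)) = -9 + (W + c)/(W + (-1 + W*c/2)) = -9 + (W + c)/(-1 + W + W*c/2))
-426 + E(16, 20)*(-174) = -426 + ((18 - 16*20 + 2*16 - 9*20*16)/(-2 + 2*20 + 20*16))*(-174) = -426 + ((18 - 320 + 32 - 2880)/(-2 + 40 + 320))*(-174) = -426 + (-3150/358)*(-174) = -426 + ((1/358)*(-3150))*(-174) = -426 - 1575/179*(-174) = -426 + 274050/179 = 197796/179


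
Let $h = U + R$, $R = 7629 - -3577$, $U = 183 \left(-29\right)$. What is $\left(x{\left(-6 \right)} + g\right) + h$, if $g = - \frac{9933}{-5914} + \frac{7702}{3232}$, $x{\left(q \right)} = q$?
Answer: $\frac{28179184487}{4778512} \approx 5897.1$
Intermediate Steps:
$U = -5307$
$R = 11206$ ($R = 7629 + 3577 = 11206$)
$g = \frac{19413271}{4778512}$ ($g = \left(-9933\right) \left(- \frac{1}{5914}\right) + 7702 \cdot \frac{1}{3232} = \frac{9933}{5914} + \frac{3851}{1616} = \frac{19413271}{4778512} \approx 4.0626$)
$h = 5899$ ($h = -5307 + 11206 = 5899$)
$\left(x{\left(-6 \right)} + g\right) + h = \left(-6 + \frac{19413271}{4778512}\right) + 5899 = - \frac{9257801}{4778512} + 5899 = \frac{28179184487}{4778512}$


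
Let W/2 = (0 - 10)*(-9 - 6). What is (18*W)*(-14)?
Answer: -75600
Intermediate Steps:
W = 300 (W = 2*((0 - 10)*(-9 - 6)) = 2*(-10*(-15)) = 2*150 = 300)
(18*W)*(-14) = (18*300)*(-14) = 5400*(-14) = -75600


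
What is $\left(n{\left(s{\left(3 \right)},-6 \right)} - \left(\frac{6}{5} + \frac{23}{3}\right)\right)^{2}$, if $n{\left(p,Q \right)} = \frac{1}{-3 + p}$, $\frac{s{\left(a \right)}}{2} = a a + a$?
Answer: $\frac{857476}{11025} \approx 77.776$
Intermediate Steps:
$s{\left(a \right)} = 2 a + 2 a^{2}$ ($s{\left(a \right)} = 2 \left(a a + a\right) = 2 \left(a^{2} + a\right) = 2 \left(a + a^{2}\right) = 2 a + 2 a^{2}$)
$\left(n{\left(s{\left(3 \right)},-6 \right)} - \left(\frac{6}{5} + \frac{23}{3}\right)\right)^{2} = \left(\frac{1}{-3 + 2 \cdot 3 \left(1 + 3\right)} - \left(\frac{6}{5} + \frac{23}{3}\right)\right)^{2} = \left(\frac{1}{-3 + 2 \cdot 3 \cdot 4} - \frac{133}{15}\right)^{2} = \left(\frac{1}{-3 + 24} - \frac{133}{15}\right)^{2} = \left(\frac{1}{21} - \frac{133}{15}\right)^{2} = \left(- \frac{926}{105}\right)^{2} = \frac{857476}{11025}$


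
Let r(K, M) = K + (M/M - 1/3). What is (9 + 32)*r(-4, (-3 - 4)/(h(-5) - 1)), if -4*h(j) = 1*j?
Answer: -410/3 ≈ -136.67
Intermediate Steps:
h(j) = -j/4
r(K, M) = ⅔ + K (r(K, M) = K + (1 - 1*⅓) = K + (1 - ⅓) = K + ⅔ = ⅔ + K)
(9 + 32)*r(-4, (-3 - 4)/(h(-5) - 1)) = (9 + 32)*(⅔ - 4) = 41*(-10/3) = -410/3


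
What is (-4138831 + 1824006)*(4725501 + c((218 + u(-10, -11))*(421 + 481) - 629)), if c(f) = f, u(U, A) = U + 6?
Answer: -11384077867500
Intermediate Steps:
u(U, A) = 6 + U
(-4138831 + 1824006)*(4725501 + c((218 + u(-10, -11))*(421 + 481) - 629)) = (-4138831 + 1824006)*(4725501 + ((218 + (6 - 10))*(421 + 481) - 629)) = -2314825*(4725501 + ((218 - 4)*902 - 629)) = -2314825*(4725501 + (214*902 - 629)) = -2314825*(4725501 + (193028 - 629)) = -2314825*(4725501 + 192399) = -2314825*4917900 = -11384077867500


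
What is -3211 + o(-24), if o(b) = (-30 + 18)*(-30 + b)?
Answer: -2563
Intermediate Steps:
o(b) = 360 - 12*b (o(b) = -12*(-30 + b) = 360 - 12*b)
-3211 + o(-24) = -3211 + (360 - 12*(-24)) = -3211 + (360 + 288) = -3211 + 648 = -2563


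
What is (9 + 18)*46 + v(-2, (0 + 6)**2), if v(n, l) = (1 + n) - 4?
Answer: 1237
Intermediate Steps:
v(n, l) = -3 + n
(9 + 18)*46 + v(-2, (0 + 6)**2) = (9 + 18)*46 + (-3 - 2) = 27*46 - 5 = 1242 - 5 = 1237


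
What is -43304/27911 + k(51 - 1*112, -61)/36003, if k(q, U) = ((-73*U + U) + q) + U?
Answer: -1439893942/1004879733 ≈ -1.4329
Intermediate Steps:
k(q, U) = q - 71*U (k(q, U) = (-72*U + q) + U = (q - 72*U) + U = q - 71*U)
-43304/27911 + k(51 - 1*112, -61)/36003 = -43304/27911 + ((51 - 1*112) - 71*(-61))/36003 = -43304*1/27911 + ((51 - 112) + 4331)*(1/36003) = -43304/27911 + (-61 + 4331)*(1/36003) = -43304/27911 + 4270*(1/36003) = -43304/27911 + 4270/36003 = -1439893942/1004879733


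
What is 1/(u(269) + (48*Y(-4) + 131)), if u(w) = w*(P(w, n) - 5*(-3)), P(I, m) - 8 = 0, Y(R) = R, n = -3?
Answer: 1/6126 ≈ 0.00016324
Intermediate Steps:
P(I, m) = 8 (P(I, m) = 8 + 0 = 8)
u(w) = 23*w (u(w) = w*(8 - 5*(-3)) = w*(8 + 15) = w*23 = 23*w)
1/(u(269) + (48*Y(-4) + 131)) = 1/(23*269 + (48*(-4) + 131)) = 1/(6187 + (-192 + 131)) = 1/(6187 - 61) = 1/6126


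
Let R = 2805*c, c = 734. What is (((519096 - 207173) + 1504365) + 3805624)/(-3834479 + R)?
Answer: -5621912/1775609 ≈ -3.1662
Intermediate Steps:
R = 2058870 (R = 2805*734 = 2058870)
(((519096 - 207173) + 1504365) + 3805624)/(-3834479 + R) = (((519096 - 207173) + 1504365) + 3805624)/(-3834479 + 2058870) = ((311923 + 1504365) + 3805624)/(-1775609) = (1816288 + 3805624)*(-1/1775609) = 5621912*(-1/1775609) = -5621912/1775609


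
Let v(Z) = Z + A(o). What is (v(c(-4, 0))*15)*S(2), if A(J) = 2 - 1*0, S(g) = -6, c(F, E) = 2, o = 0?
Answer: -360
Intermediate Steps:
A(J) = 2 (A(J) = 2 + 0 = 2)
v(Z) = 2 + Z (v(Z) = Z + 2 = 2 + Z)
(v(c(-4, 0))*15)*S(2) = ((2 + 2)*15)*(-6) = (4*15)*(-6) = 60*(-6) = -360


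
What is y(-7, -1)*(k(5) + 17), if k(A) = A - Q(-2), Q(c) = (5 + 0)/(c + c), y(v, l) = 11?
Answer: 1023/4 ≈ 255.75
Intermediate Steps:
Q(c) = 5/(2*c) (Q(c) = 5/((2*c)) = 5*(1/(2*c)) = 5/(2*c))
k(A) = 5/4 + A (k(A) = A - 5/(2*(-2)) = A - 5*(-1)/(2*2) = A - 1*(-5/4) = A + 5/4 = 5/4 + A)
y(-7, -1)*(k(5) + 17) = 11*((5/4 + 5) + 17) = 11*(25/4 + 17) = 11*(93/4) = 1023/4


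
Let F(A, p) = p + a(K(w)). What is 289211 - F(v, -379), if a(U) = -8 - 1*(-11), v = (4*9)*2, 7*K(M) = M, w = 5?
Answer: 289587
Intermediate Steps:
K(M) = M/7
v = 72 (v = 36*2 = 72)
a(U) = 3 (a(U) = -8 + 11 = 3)
F(A, p) = 3 + p (F(A, p) = p + 3 = 3 + p)
289211 - F(v, -379) = 289211 - (3 - 379) = 289211 - 1*(-376) = 289211 + 376 = 289587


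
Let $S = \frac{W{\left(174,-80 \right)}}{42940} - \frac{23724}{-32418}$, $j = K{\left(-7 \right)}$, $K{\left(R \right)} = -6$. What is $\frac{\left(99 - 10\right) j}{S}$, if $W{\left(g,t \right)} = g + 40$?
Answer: $- \frac{20648428980}{28490167} \approx -724.76$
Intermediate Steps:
$j = -6$
$W{\left(g,t \right)} = 40 + g$
$S = \frac{28490167}{38667470}$ ($S = \frac{40 + 174}{42940} - \frac{23724}{-32418} = 214 \cdot \frac{1}{42940} - - \frac{1318}{1801} = \frac{107}{21470} + \frac{1318}{1801} = \frac{28490167}{38667470} \approx 0.7368$)
$\frac{\left(99 - 10\right) j}{S} = \frac{\left(99 - 10\right) \left(-6\right)}{\frac{28490167}{38667470}} = 89 \left(-6\right) \frac{38667470}{28490167} = \left(-534\right) \frac{38667470}{28490167} = - \frac{20648428980}{28490167}$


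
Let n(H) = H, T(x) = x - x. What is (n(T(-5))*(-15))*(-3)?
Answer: 0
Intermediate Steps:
T(x) = 0
(n(T(-5))*(-15))*(-3) = (0*(-15))*(-3) = 0*(-3) = 0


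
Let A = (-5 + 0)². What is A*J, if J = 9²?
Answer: 2025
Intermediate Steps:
A = 25 (A = (-5)² = 25)
J = 81
A*J = 25*81 = 2025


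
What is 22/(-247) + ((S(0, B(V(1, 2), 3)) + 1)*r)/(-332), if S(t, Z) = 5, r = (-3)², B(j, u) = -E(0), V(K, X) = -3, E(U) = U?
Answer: -10321/41002 ≈ -0.25172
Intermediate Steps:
B(j, u) = 0 (B(j, u) = -1*0 = 0)
r = 9
22/(-247) + ((S(0, B(V(1, 2), 3)) + 1)*r)/(-332) = 22/(-247) + ((5 + 1)*9)/(-332) = 22*(-1/247) + (6*9)*(-1/332) = -22/247 + 54*(-1/332) = -22/247 - 27/166 = -10321/41002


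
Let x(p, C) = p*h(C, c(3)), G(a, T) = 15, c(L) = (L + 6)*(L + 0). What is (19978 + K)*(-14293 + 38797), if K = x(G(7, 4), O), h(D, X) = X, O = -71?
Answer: 499465032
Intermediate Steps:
c(L) = L*(6 + L) (c(L) = (6 + L)*L = L*(6 + L))
x(p, C) = 27*p (x(p, C) = p*(3*(6 + 3)) = p*(3*9) = p*27 = 27*p)
K = 405 (K = 27*15 = 405)
(19978 + K)*(-14293 + 38797) = (19978 + 405)*(-14293 + 38797) = 20383*24504 = 499465032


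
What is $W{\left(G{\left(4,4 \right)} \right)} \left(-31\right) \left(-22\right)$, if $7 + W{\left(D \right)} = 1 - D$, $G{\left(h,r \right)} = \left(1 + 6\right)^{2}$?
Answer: $-37510$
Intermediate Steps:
$G{\left(h,r \right)} = 49$ ($G{\left(h,r \right)} = 7^{2} = 49$)
$W{\left(D \right)} = -6 - D$ ($W{\left(D \right)} = -7 - \left(-1 + D\right) = -6 - D$)
$W{\left(G{\left(4,4 \right)} \right)} \left(-31\right) \left(-22\right) = \left(-6 - 49\right) \left(-31\right) \left(-22\right) = \left(-55\right) \left(-31\right) \left(-22\right) = 1705 \left(-22\right) = -37510$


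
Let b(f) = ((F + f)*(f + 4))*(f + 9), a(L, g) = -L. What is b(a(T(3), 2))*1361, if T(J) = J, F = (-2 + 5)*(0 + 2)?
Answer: 24498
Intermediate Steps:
F = 6 (F = 3*2 = 6)
b(f) = (4 + f)*(6 + f)*(9 + f) (b(f) = ((6 + f)*(f + 4))*(f + 9) = ((6 + f)*(4 + f))*(9 + f) = ((4 + f)*(6 + f))*(9 + f) = (4 + f)*(6 + f)*(9 + f))
b(a(T(3), 2))*1361 = (216 + (-1*3)³ + 19*(-1*3)² + 114*(-1*3))*1361 = (216 + (-3)³ + 19*(-3)² + 114*(-3))*1361 = (216 - 27 + 19*9 - 342)*1361 = (216 - 27 + 171 - 342)*1361 = 18*1361 = 24498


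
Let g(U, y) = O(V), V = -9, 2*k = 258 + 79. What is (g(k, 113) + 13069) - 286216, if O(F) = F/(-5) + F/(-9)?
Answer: -1365721/5 ≈ -2.7314e+5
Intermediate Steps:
k = 337/2 (k = (258 + 79)/2 = (½)*337 = 337/2 ≈ 168.50)
O(F) = -14*F/45 (O(F) = F*(-⅕) + F*(-⅑) = -F/5 - F/9 = -14*F/45)
g(U, y) = 14/5 (g(U, y) = -14/45*(-9) = 14/5)
(g(k, 113) + 13069) - 286216 = (14/5 + 13069) - 286216 = 65359/5 - 286216 = -1365721/5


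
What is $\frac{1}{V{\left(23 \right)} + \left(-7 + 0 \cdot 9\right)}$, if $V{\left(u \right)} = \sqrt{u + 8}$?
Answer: $- \frac{7}{18} - \frac{\sqrt{31}}{18} \approx -0.69821$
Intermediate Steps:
$V{\left(u \right)} = \sqrt{8 + u}$
$\frac{1}{V{\left(23 \right)} + \left(-7 + 0 \cdot 9\right)} = \frac{1}{\sqrt{8 + 23} + \left(-7 + 0 \cdot 9\right)} = \frac{1}{\sqrt{31} + \left(-7 + 0\right)} = \frac{1}{\sqrt{31} - 7} = \frac{1}{-7 + \sqrt{31}}$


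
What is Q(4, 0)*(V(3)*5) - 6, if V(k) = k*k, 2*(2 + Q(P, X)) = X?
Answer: -96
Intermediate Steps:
Q(P, X) = -2 + X/2
V(k) = k²
Q(4, 0)*(V(3)*5) - 6 = (-2 + (½)*0)*(3²*5) - 6 = (-2 + 0)*(9*5) - 6 = -2*45 - 6 = -90 - 6 = -96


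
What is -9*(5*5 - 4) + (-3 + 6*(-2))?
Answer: -204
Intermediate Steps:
-9*(5*5 - 4) + (-3 + 6*(-2)) = -9*(25 - 4) + (-3 - 12) = -9*21 - 15 = -189 - 15 = -204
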